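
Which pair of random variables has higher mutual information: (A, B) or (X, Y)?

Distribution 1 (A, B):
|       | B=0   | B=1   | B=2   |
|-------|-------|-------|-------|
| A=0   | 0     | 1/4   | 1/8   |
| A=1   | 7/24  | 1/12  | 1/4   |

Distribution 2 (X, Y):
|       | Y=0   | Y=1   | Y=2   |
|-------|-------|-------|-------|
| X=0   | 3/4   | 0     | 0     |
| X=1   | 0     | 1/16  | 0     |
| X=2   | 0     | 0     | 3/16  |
Distribution 1 (A, B):
Marginal P(A) (row sums):
  P(A=0) = 0 + 1/4 + 1/8 = 3/8
  P(A=1) = 7/24 + 1/12 + 1/4 = 5/8
Marginal P(B) (column sums):
  P(B=0) = 0 + 7/24 = 7/24
  P(B=1) = 1/4 + 1/12 = 1/3
  P(B=2) = 1/8 + 1/4 = 3/8

H(A) = -[(3/8)·log₂(3/8) + (5/8)·log₂(5/8)]
  = 0.5306 + 0.4238
  = 0.9544 bits
H(B) = -[(7/24)·log₂(7/24) + (1/3)·log₂(1/3) + (3/8)·log₂(3/8)]
  = 0.5185 + 0.5283 + 0.5306
  = 1.5774 bits
H(A,B) = -[(1/4)·log₂(1/4) + (1/8)·log₂(1/8) + (7/24)·log₂(7/24) + (1/12)·log₂(1/12) + (1/4)·log₂(1/4)]
  = 0.5000 + 0.3750 + 0.5185 + 0.2987 + 0.5000
  = 2.1922 bits

I(A;B) = H(A) + H(B) - H(A,B)
  = 0.9544 + 1.5774 - 2.1922
  = 0.3396 bits

Distribution 2 (X, Y):
Marginal P(X) (row sums):
  P(X=0) = 3/4 + 0 + 0 = 3/4
  P(X=1) = 0 + 1/16 + 0 = 1/16
  P(X=2) = 0 + 0 + 3/16 = 3/16
Marginal P(Y) (column sums):
  P(Y=0) = 3/4 + 0 + 0 = 3/4
  P(Y=1) = 0 + 1/16 + 0 = 1/16
  P(Y=2) = 0 + 0 + 3/16 = 3/16

H(X) = -[(3/4)·log₂(3/4) + (1/16)·log₂(1/16) + (3/16)·log₂(3/16)]
  = 0.3113 + 0.2500 + 0.4528
  = 1.0141 bits
H(Y) = -[(3/4)·log₂(3/4) + (1/16)·log₂(1/16) + (3/16)·log₂(3/16)]
  = 0.3113 + 0.2500 + 0.4528
  = 1.0141 bits
H(X,Y) = -[(3/4)·log₂(3/4) + (1/16)·log₂(1/16) + (3/16)·log₂(3/16)]
  = 0.3113 + 0.2500 + 0.4528
  = 1.0141 bits

I(X;Y) = H(X) + H(Y) - H(X,Y)
  = 1.0141 + 1.0141 - 1.0141
  = 1.0141 bits

I(X;Y) = 1.0141 bits > I(A;B) = 0.3396 bits, so (X, Y) has the higher mutual information (stronger dependence).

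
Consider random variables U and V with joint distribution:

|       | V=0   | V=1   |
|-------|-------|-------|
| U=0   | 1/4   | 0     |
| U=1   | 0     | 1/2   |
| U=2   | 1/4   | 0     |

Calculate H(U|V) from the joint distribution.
Marginal P(V) (column sums):
  P(V=0) = 1/4 + 0 + 1/4 = 1/2
  P(V=1) = 0 + 1/2 + 0 = 1/2

H(U|V) = -Σ P(U,V)·log₂ P(U|V), where P(U|V) = P(U,V) / P(V)
  (cells with P(U,V) = 0 contribute 0)
  (U=0,V=0): P(U|V) = (1/4)/(1/2) = 1/2;  -(1/4)·log₂(1/2) = 0.2500
  (U=1,V=1): P(U|V) = (1/2)/(1/2) = 1;  -(1/2)·log₂(1) = 0.0000
  (U=2,V=0): P(U|V) = (1/4)/(1/2) = 1/2;  -(1/4)·log₂(1/2) = 0.2500
H(U|V) = 0.2500 + 0.0000 + 0.2500
  = 0.5000 bits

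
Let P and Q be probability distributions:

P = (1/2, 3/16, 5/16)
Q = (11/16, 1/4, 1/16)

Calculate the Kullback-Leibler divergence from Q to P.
D(P||Q) = Σ P(i) log₂(P(i)/Q(i))
  i=0: (1/2) × log₂((1/2)/(11/16)) = (1/2) × log₂(8/11) = -0.2297
  i=1: (3/16) × log₂((3/16)/(1/4)) = (3/16) × log₂(3/4) = -0.0778
  i=2: (5/16) × log₂((5/16)/(1/16)) = (5/16) × log₂(5) = 0.7256
D(P||Q) = -0.2297 - 0.0778 + 0.7256
  = 0.4181 bits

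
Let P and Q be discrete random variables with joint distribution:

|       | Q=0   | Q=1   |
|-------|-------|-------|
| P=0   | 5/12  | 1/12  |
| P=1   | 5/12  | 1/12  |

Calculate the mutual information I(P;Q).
Marginal P(P) (row sums):
  P(P=0) = 5/12 + 1/12 = 1/2
  P(P=1) = 5/12 + 1/12 = 1/2
Marginal P(Q) (column sums):
  P(Q=0) = 5/12 + 5/12 = 5/6
  P(Q=1) = 1/12 + 1/12 = 1/6

H(P) = -[(1/2)·log₂(1/2) + (1/2)·log₂(1/2)]
  = 0.5000 + 0.5000
  = 1.0000 bits
H(Q) = -[(5/6)·log₂(5/6) + (1/6)·log₂(1/6)]
  = 0.2192 + 0.4308
  = 0.6500 bits
H(P,Q) = -[(5/12)·log₂(5/12) + (1/12)·log₂(1/12) + (5/12)·log₂(5/12) + (1/12)·log₂(1/12)]
  = 0.5263 + 0.2987 + 0.5263 + 0.2987
  = 1.6500 bits

I(P;Q) = H(P) + H(Q) - H(P,Q)
  = 1.0000 + 0.6500 - 1.6500
  = 0.0000 bits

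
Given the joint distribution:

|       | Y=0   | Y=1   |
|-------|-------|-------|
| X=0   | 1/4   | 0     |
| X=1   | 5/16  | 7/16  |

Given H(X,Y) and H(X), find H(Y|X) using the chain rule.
From the chain rule: H(X,Y) = H(X) + H(Y|X)
Therefore: H(Y|X) = H(X,Y) - H(X)

H(X,Y) = -[(1/4)·log₂(1/4) + (5/16)·log₂(5/16) + (7/16)·log₂(7/16)]
  = 0.5000 + 0.5244 + 0.5218
  = 1.5462 bits
Marginal P(X) (row sums):
  P(X=0) = 1/4 + 0 = 1/4
  P(X=1) = 5/16 + 7/16 = 3/4
H(X) = -[(1/4)·log₂(1/4) + (3/4)·log₂(3/4)]
  = 0.5000 + 0.3113
  = 0.8113 bits

H(Y|X) = 1.5462 - 0.8113 = 0.7349 bits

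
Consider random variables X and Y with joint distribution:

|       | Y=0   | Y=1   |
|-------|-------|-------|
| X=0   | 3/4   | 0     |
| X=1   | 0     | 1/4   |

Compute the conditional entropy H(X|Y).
Marginal P(Y) (column sums):
  P(Y=0) = 3/4 + 0 = 3/4
  P(Y=1) = 0 + 1/4 = 1/4

H(X|Y) = -Σ P(X,Y)·log₂ P(X|Y), where P(X|Y) = P(X,Y) / P(Y)
  (cells with P(X,Y) = 0 contribute 0)
  (X=0,Y=0): P(X|Y) = (3/4)/(3/4) = 1;  -(3/4)·log₂(1) = 0.0000
  (X=1,Y=1): P(X|Y) = (1/4)/(1/4) = 1;  -(1/4)·log₂(1) = 0.0000
H(X|Y) = 0.0000 + 0.0000
  = 0.0000 bits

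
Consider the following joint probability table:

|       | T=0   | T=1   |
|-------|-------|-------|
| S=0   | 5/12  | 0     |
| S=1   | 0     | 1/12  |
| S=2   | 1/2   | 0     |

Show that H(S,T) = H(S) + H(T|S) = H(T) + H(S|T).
Marginal P(S) (row sums):
  P(S=0) = 5/12 + 0 = 5/12
  P(S=1) = 0 + 1/12 = 1/12
  P(S=2) = 1/2 + 0 = 1/2
Marginal P(T) (column sums):
  P(T=0) = 5/12 + 0 + 1/2 = 11/12
  P(T=1) = 0 + 1/12 + 0 = 1/12

Decomposition 1: H(S) + H(T|S)
H(S) = -[(5/12)·log₂(5/12) + (1/12)·log₂(1/12) + (1/2)·log₂(1/2)]
  = 0.5263 + 0.2987 + 0.5000
  = 1.3250 bits
H(T|S) = -Σ P(S,T)·log₂ P(T|S), where P(T|S) = P(S,T) / P(S)
  (cells with P(S,T) = 0 contribute 0)
  (S=0,T=0): P(T|S) = (5/12)/(5/12) = 1;  -(5/12)·log₂(1) = 0.0000
  (S=1,T=1): P(T|S) = (1/12)/(1/12) = 1;  -(1/12)·log₂(1) = 0.0000
  (S=2,T=0): P(T|S) = (1/2)/(1/2) = 1;  -(1/2)·log₂(1) = 0.0000
H(T|S) = 0.0000 + 0.0000 + 0.0000
  = 0.0000 bits
H(S) + H(T|S) = 1.3250 + 0.0000 = 1.3250 bits

Decomposition 2: H(T) + H(S|T)
H(T) = -[(11/12)·log₂(11/12) + (1/12)·log₂(1/12)]
  = 0.1151 + 0.2987
  = 0.4138 bits
H(S|T) = -Σ P(S,T)·log₂ P(S|T), where P(S|T) = P(S,T) / P(T)
  (cells with P(S,T) = 0 contribute 0)
  (S=0,T=0): P(S|T) = (5/12)/(11/12) = 5/11;  -(5/12)·log₂(5/11) = 0.4740
  (S=1,T=1): P(S|T) = (1/12)/(1/12) = 1;  -(1/12)·log₂(1) = 0.0000
  (S=2,T=0): P(S|T) = (1/2)/(11/12) = 6/11;  -(1/2)·log₂(6/11) = 0.4372
H(S|T) = 0.4740 + 0.0000 + 0.4372
  = 0.9112 bits
H(T) + H(S|T) = 0.4138 + 0.9112 = 1.3250 bits

Direct computation of the joint entropy:
H(S,T) = -[(5/12)·log₂(5/12) + (1/12)·log₂(1/12) + (1/2)·log₂(1/2)]
  = 0.5263 + 0.2987 + 0.5000
  = 1.3250 bits

All three agree: H(S,T) = 1.3250 bits ✓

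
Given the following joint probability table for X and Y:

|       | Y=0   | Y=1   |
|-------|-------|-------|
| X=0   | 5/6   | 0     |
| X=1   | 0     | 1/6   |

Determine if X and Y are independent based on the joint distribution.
Marginal P(X) (row sums):
  P(X=0) = 5/6 + 0 = 5/6
  P(X=1) = 0 + 1/6 = 1/6
Marginal P(Y) (column sums):
  P(Y=0) = 5/6 + 0 = 5/6
  P(Y=1) = 0 + 1/6 = 1/6

X and Y are independent iff P(X=i,Y=j) = P(X=i)·P(Y=j) for every cell.
  P(X=0)·P(Y=0) = 5/6 × 5/6 = 25/36, but P(X=0,Y=0) = 5/6 ✗

No, X and Y are not independent. Quantitatively, I(X;Y) > 0:

H(X) = -[(5/6)·log₂(5/6) + (1/6)·log₂(1/6)]
  = 0.2192 + 0.4308
  = 0.6500 bits
H(Y) = -[(5/6)·log₂(5/6) + (1/6)·log₂(1/6)]
  = 0.2192 + 0.4308
  = 0.6500 bits
H(X,Y) = -[(5/6)·log₂(5/6) + (1/6)·log₂(1/6)]
  = 0.2192 + 0.4308
  = 0.6500 bits
I(X;Y) = H(X) + H(Y) - H(X,Y) = 0.6500 + 0.6500 - 0.6500 = 0.6500 bits > 0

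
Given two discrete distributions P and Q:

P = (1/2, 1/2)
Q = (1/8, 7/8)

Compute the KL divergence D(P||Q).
D(P||Q) = Σ P(i) log₂(P(i)/Q(i))
  i=0: (1/2) × log₂((1/2)/(1/8)) = (1/2) × log₂(4) = 1.0000
  i=1: (1/2) × log₂((1/2)/(7/8)) = (1/2) × log₂(4/7) = -0.4037
D(P||Q) = 1.0000 - 0.4037
  = 0.5963 bits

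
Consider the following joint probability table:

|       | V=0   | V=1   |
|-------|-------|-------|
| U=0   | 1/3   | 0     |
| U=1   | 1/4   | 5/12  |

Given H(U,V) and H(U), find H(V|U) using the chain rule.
From the chain rule: H(U,V) = H(U) + H(V|U)
Therefore: H(V|U) = H(U,V) - H(U)

H(U,V) = -[(1/3)·log₂(1/3) + (1/4)·log₂(1/4) + (5/12)·log₂(5/12)]
  = 0.5283 + 0.5000 + 0.5263
  = 1.5546 bits
Marginal P(U) (row sums):
  P(U=0) = 1/3 + 0 = 1/3
  P(U=1) = 1/4 + 5/12 = 2/3
H(U) = -[(1/3)·log₂(1/3) + (2/3)·log₂(2/3)]
  = 0.5283 + 0.3900
  = 0.9183 bits

H(V|U) = 1.5546 - 0.9183 = 0.6363 bits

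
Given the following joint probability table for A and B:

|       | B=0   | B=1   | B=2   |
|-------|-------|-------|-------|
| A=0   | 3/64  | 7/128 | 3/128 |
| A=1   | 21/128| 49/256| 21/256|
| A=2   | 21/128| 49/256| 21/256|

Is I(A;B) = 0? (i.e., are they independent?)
Marginal P(A) (row sums):
  P(A=0) = 3/64 + 7/128 + 3/128 = 1/8
  P(A=1) = 21/128 + 49/256 + 21/256 = 7/16
  P(A=2) = 21/128 + 49/256 + 21/256 = 7/16
Marginal P(B) (column sums):
  P(B=0) = 3/64 + 21/128 + 21/128 = 3/8
  P(B=1) = 7/128 + 49/256 + 49/256 = 7/16
  P(B=2) = 3/128 + 21/256 + 21/256 = 3/16

A and B are independent iff P(A=i,B=j) = P(A=i)·P(B=j) for every cell.
  P(A=0)·P(B=0) = 1/8 × 3/8 = 3/64 = P(A=0,B=0) ✓
  P(A=0)·P(B=1) = 1/8 × 7/16 = 7/128 = P(A=0,B=1) ✓
  P(A=0)·P(B=2) = 1/8 × 3/16 = 3/128 = P(A=0,B=2) ✓
  P(A=1)·P(B=0) = 7/16 × 3/8 = 21/128 = P(A=1,B=0) ✓
  P(A=1)·P(B=1) = 7/16 × 7/16 = 49/256 = P(A=1,B=1) ✓
  P(A=1)·P(B=2) = 7/16 × 3/16 = 21/256 = P(A=1,B=2) ✓
  P(A=2)·P(B=0) = 7/16 × 3/8 = 21/128 = P(A=2,B=0) ✓
  P(A=2)·P(B=1) = 7/16 × 7/16 = 49/256 = P(A=2,B=1) ✓
  P(A=2)·P(B=2) = 7/16 × 3/16 = 21/256 = P(A=2,B=2) ✓

Yes, A and B are independent: every cell factors, so I(A;B) = 0 bits.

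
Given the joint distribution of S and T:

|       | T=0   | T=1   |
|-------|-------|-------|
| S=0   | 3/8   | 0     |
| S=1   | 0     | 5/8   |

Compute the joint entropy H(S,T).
H(S,T) = -Σ P(S,T) log₂ P(S,T), summed over the non-zero cells:
H(S,T) = -[(3/8)·log₂(3/8) + (5/8)·log₂(5/8)]
  = 0.5306 + 0.4238
  = 0.9544 bits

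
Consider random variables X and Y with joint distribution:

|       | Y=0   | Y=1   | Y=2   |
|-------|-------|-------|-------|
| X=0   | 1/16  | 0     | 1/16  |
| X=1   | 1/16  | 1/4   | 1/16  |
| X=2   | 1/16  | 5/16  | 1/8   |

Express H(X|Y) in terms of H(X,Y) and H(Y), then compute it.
H(X|Y) = H(X,Y) - H(Y)

Marginal P(Y) (column sums):
  P(Y=0) = 1/16 + 1/16 + 1/16 = 3/16
  P(Y=1) = 0 + 1/4 + 5/16 = 9/16
  P(Y=2) = 1/16 + 1/16 + 1/8 = 1/4

H(X,Y) = -[(1/16)·log₂(1/16) + (1/16)·log₂(1/16) + (1/16)·log₂(1/16) + (1/4)·log₂(1/4) + (1/16)·log₂(1/16) + (1/16)·log₂(1/16) + (5/16)·log₂(5/16) + (1/8)·log₂(1/8)]
  = 0.2500 + 0.2500 + 0.2500 + 0.5000 + 0.2500 + 0.2500 + 0.5244 + 0.3750
  = 2.6494 bits
H(Y) = -[(3/16)·log₂(3/16) + (9/16)·log₂(9/16) + (1/4)·log₂(1/4)]
  = 0.4528 + 0.4669 + 0.5000
  = 1.4197 bits

H(X|Y) = 2.6494 - 1.4197 = 1.2297 bits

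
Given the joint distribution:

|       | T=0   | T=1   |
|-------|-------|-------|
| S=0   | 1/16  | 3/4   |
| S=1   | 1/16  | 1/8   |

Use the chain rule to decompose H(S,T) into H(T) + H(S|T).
By the chain rule: H(S,T) = H(T) + H(S|T)

Marginal P(T) (column sums):
  P(T=0) = 1/16 + 1/16 = 1/8
  P(T=1) = 3/4 + 1/8 = 7/8
H(T) = -[(1/8)·log₂(1/8) + (7/8)·log₂(7/8)]
  = 0.3750 + 0.1686
  = 0.5436 bits
H(S|T) = -Σ P(S,T)·log₂ P(S|T), where P(S|T) = P(S,T) / P(T)
  (S=0,T=0): P(S|T) = (1/16)/(1/8) = 1/2;  -(1/16)·log₂(1/2) = 0.0625
  (S=0,T=1): P(S|T) = (3/4)/(7/8) = 6/7;  -(3/4)·log₂(6/7) = 0.1668
  (S=1,T=0): P(S|T) = (1/16)/(1/8) = 1/2;  -(1/16)·log₂(1/2) = 0.0625
  (S=1,T=1): P(S|T) = (1/8)/(7/8) = 1/7;  -(1/8)·log₂(1/7) = 0.3509
H(S|T) = 0.0625 + 0.1668 + 0.0625 + 0.3509
  = 0.6427 bits

H(S,T) = H(T) + H(S|T) = 0.5436 + 0.6427 = 1.1863 bits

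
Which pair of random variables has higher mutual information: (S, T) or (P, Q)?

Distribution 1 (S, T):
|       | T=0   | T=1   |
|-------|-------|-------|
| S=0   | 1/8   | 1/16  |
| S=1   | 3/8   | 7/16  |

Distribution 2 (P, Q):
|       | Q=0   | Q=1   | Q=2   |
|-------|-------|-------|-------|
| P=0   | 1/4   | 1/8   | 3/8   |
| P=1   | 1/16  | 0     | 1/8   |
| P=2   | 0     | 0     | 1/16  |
Distribution 1 (S, T):
Marginal P(S) (row sums):
  P(S=0) = 1/8 + 1/16 = 3/16
  P(S=1) = 3/8 + 7/16 = 13/16
Marginal P(T) (column sums):
  P(T=0) = 1/8 + 3/8 = 1/2
  P(T=1) = 1/16 + 7/16 = 1/2

H(S) = -[(3/16)·log₂(3/16) + (13/16)·log₂(13/16)]
  = 0.4528 + 0.2434
  = 0.6962 bits
H(T) = -[(1/2)·log₂(1/2) + (1/2)·log₂(1/2)]
  = 0.5000 + 0.5000
  = 1.0000 bits
H(S,T) = -[(1/8)·log₂(1/8) + (1/16)·log₂(1/16) + (3/8)·log₂(3/8) + (7/16)·log₂(7/16)]
  = 0.3750 + 0.2500 + 0.5306 + 0.5218
  = 1.6774 bits

I(S;T) = H(S) + H(T) - H(S,T)
  = 0.6962 + 1.0000 - 1.6774
  = 0.0188 bits

Distribution 2 (P, Q):
Marginal P(P) (row sums):
  P(P=0) = 1/4 + 1/8 + 3/8 = 3/4
  P(P=1) = 1/16 + 0 + 1/8 = 3/16
  P(P=2) = 0 + 0 + 1/16 = 1/16
Marginal P(Q) (column sums):
  P(Q=0) = 1/4 + 1/16 + 0 = 5/16
  P(Q=1) = 1/8 + 0 + 0 = 1/8
  P(Q=2) = 3/8 + 1/8 + 1/16 = 9/16

H(P) = -[(3/4)·log₂(3/4) + (3/16)·log₂(3/16) + (1/16)·log₂(1/16)]
  = 0.3113 + 0.4528 + 0.2500
  = 1.0141 bits
H(Q) = -[(5/16)·log₂(5/16) + (1/8)·log₂(1/8) + (9/16)·log₂(9/16)]
  = 0.5244 + 0.3750 + 0.4669
  = 1.3663 bits
H(P,Q) = -[(1/4)·log₂(1/4) + (1/8)·log₂(1/8) + (3/8)·log₂(3/8) + (1/16)·log₂(1/16) + (1/8)·log₂(1/8) + (1/16)·log₂(1/16)]
  = 0.5000 + 0.3750 + 0.5306 + 0.2500 + 0.3750 + 0.2500
  = 2.2806 bits

I(P;Q) = H(P) + H(Q) - H(P,Q)
  = 1.0141 + 1.3663 - 2.2806
  = 0.0998 bits

I(P;Q) = 0.0998 bits > I(S;T) = 0.0188 bits, so (P, Q) has the higher mutual information (stronger dependence).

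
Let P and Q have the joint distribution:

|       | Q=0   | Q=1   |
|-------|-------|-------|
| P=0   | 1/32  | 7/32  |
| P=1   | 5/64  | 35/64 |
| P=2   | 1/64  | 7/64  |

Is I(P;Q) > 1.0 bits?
Marginal P(P) (row sums):
  P(P=0) = 1/32 + 7/32 = 1/4
  P(P=1) = 5/64 + 35/64 = 5/8
  P(P=2) = 1/64 + 7/64 = 1/8
Marginal P(Q) (column sums):
  P(Q=0) = 1/32 + 5/64 + 1/64 = 1/8
  P(Q=1) = 7/32 + 35/64 + 7/64 = 7/8

H(P) = -[(1/4)·log₂(1/4) + (5/8)·log₂(5/8) + (1/8)·log₂(1/8)]
  = 0.5000 + 0.4238 + 0.3750
  = 1.2988 bits
H(Q) = -[(1/8)·log₂(1/8) + (7/8)·log₂(7/8)]
  = 0.3750 + 0.1686
  = 0.5436 bits
H(P,Q) = -[(1/32)·log₂(1/32) + (7/32)·log₂(7/32) + (5/64)·log₂(5/64) + (35/64)·log₂(35/64) + (1/64)·log₂(1/64) + (7/64)·log₂(7/64)]
  = 0.1563 + 0.4796 + 0.2873 + 0.4762 + 0.0938 + 0.3492
  = 1.8424 bits

I(P;Q) = H(P) + H(Q) - H(P,Q)
  = 1.2988 + 0.5436 - 1.8424
  = 0.0000 bits

No. I(P;Q) = 0.0000 bits, which is ≤ 1.0 bits.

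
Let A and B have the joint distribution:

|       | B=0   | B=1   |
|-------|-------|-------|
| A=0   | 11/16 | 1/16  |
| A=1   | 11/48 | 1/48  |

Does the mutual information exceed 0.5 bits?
Marginal P(A) (row sums):
  P(A=0) = 11/16 + 1/16 = 3/4
  P(A=1) = 11/48 + 1/48 = 1/4
Marginal P(B) (column sums):
  P(B=0) = 11/16 + 11/48 = 11/12
  P(B=1) = 1/16 + 1/48 = 1/12

H(A) = -[(3/4)·log₂(3/4) + (1/4)·log₂(1/4)]
  = 0.3113 + 0.5000
  = 0.8113 bits
H(B) = -[(11/12)·log₂(11/12) + (1/12)·log₂(1/12)]
  = 0.1151 + 0.2987
  = 0.4138 bits
H(A,B) = -[(11/16)·log₂(11/16) + (1/16)·log₂(1/16) + (11/48)·log₂(11/48) + (1/48)·log₂(1/48)]
  = 0.3716 + 0.2500 + 0.4871 + 0.1164
  = 1.2251 bits

I(A;B) = H(A) + H(B) - H(A,B)
  = 0.8113 + 0.4138 - 1.2251
  = 0.0000 bits

No. I(A;B) = 0.0000 bits, which is ≤ 0.5 bits.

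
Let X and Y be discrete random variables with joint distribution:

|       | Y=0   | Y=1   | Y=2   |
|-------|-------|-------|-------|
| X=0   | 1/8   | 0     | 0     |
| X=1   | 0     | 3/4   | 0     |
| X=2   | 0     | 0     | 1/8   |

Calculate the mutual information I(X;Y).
Marginal P(X) (row sums):
  P(X=0) = 1/8 + 0 + 0 = 1/8
  P(X=1) = 0 + 3/4 + 0 = 3/4
  P(X=2) = 0 + 0 + 1/8 = 1/8
Marginal P(Y) (column sums):
  P(Y=0) = 1/8 + 0 + 0 = 1/8
  P(Y=1) = 0 + 3/4 + 0 = 3/4
  P(Y=2) = 0 + 0 + 1/8 = 1/8

H(X) = -[(1/8)·log₂(1/8) + (3/4)·log₂(3/4) + (1/8)·log₂(1/8)]
  = 0.3750 + 0.3113 + 0.3750
  = 1.0613 bits
H(Y) = -[(1/8)·log₂(1/8) + (3/4)·log₂(3/4) + (1/8)·log₂(1/8)]
  = 0.3750 + 0.3113 + 0.3750
  = 1.0613 bits
H(X,Y) = -[(1/8)·log₂(1/8) + (3/4)·log₂(3/4) + (1/8)·log₂(1/8)]
  = 0.3750 + 0.3113 + 0.3750
  = 1.0613 bits

I(X;Y) = H(X) + H(Y) - H(X,Y)
  = 1.0613 + 1.0613 - 1.0613
  = 1.0613 bits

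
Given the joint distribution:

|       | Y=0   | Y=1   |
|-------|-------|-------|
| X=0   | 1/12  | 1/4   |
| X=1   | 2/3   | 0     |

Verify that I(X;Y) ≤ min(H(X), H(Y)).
Marginal P(X) (row sums):
  P(X=0) = 1/12 + 1/4 = 1/3
  P(X=1) = 2/3 + 0 = 2/3
Marginal P(Y) (column sums):
  P(Y=0) = 1/12 + 2/3 = 3/4
  P(Y=1) = 1/4 + 0 = 1/4

H(X) = -[(1/3)·log₂(1/3) + (2/3)·log₂(2/3)]
  = 0.5283 + 0.3900
  = 0.9183 bits
H(Y) = -[(3/4)·log₂(3/4) + (1/4)·log₂(1/4)]
  = 0.3113 + 0.5000
  = 0.8113 bits
H(X,Y) = -[(1/12)·log₂(1/12) + (1/4)·log₂(1/4) + (2/3)·log₂(2/3)]
  = 0.2987 + 0.5000 + 0.3900
  = 1.1887 bits

I(X;Y) = H(X) + H(Y) - H(X,Y)
  = 0.9183 + 0.8113 - 1.1887
  = 0.5409 bits

min(H(X), H(Y)) = min(0.9183, 0.8113) = 0.8113 bits
Since 0.5409 ≤ 0.8113, the bound is satisfied ✓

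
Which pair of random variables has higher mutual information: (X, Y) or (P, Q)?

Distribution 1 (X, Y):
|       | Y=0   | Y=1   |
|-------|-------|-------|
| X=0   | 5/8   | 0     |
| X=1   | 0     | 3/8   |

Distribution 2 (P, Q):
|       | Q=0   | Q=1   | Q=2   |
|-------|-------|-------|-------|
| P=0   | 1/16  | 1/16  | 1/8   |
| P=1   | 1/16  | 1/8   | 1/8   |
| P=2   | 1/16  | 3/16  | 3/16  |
Distribution 1 (X, Y):
Marginal P(X) (row sums):
  P(X=0) = 5/8 + 0 = 5/8
  P(X=1) = 0 + 3/8 = 3/8
Marginal P(Y) (column sums):
  P(Y=0) = 5/8 + 0 = 5/8
  P(Y=1) = 0 + 3/8 = 3/8

H(X) = -[(5/8)·log₂(5/8) + (3/8)·log₂(3/8)]
  = 0.4238 + 0.5306
  = 0.9544 bits
H(Y) = -[(5/8)·log₂(5/8) + (3/8)·log₂(3/8)]
  = 0.4238 + 0.5306
  = 0.9544 bits
H(X,Y) = -[(5/8)·log₂(5/8) + (3/8)·log₂(3/8)]
  = 0.4238 + 0.5306
  = 0.9544 bits

I(X;Y) = H(X) + H(Y) - H(X,Y)
  = 0.9544 + 0.9544 - 0.9544
  = 0.9544 bits

Distribution 2 (P, Q):
Marginal P(P) (row sums):
  P(P=0) = 1/16 + 1/16 + 1/8 = 1/4
  P(P=1) = 1/16 + 1/8 + 1/8 = 5/16
  P(P=2) = 1/16 + 3/16 + 3/16 = 7/16
Marginal P(Q) (column sums):
  P(Q=0) = 1/16 + 1/16 + 1/16 = 3/16
  P(Q=1) = 1/16 + 1/8 + 3/16 = 3/8
  P(Q=2) = 1/8 + 1/8 + 3/16 = 7/16

H(P) = -[(1/4)·log₂(1/4) + (5/16)·log₂(5/16) + (7/16)·log₂(7/16)]
  = 0.5000 + 0.5244 + 0.5218
  = 1.5462 bits
H(Q) = -[(3/16)·log₂(3/16) + (3/8)·log₂(3/8) + (7/16)·log₂(7/16)]
  = 0.4528 + 0.5306 + 0.5218
  = 1.5052 bits
H(P,Q) = -[(1/16)·log₂(1/16) + (1/16)·log₂(1/16) + (1/8)·log₂(1/8) + (1/16)·log₂(1/16) + (1/8)·log₂(1/8) + (1/8)·log₂(1/8) + (1/16)·log₂(1/16) + (3/16)·log₂(3/16) + (3/16)·log₂(3/16)]
  = 0.2500 + 0.2500 + 0.3750 + 0.2500 + 0.3750 + 0.3750 + 0.2500 + 0.4528 + 0.4528
  = 3.0306 bits

I(P;Q) = H(P) + H(Q) - H(P,Q)
  = 1.5462 + 1.5052 - 3.0306
  = 0.0208 bits

I(X;Y) = 0.9544 bits > I(P;Q) = 0.0208 bits, so (X, Y) has the higher mutual information (stronger dependence).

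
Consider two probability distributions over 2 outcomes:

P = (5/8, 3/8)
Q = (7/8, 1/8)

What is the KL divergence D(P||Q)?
D(P||Q) = Σ P(i) log₂(P(i)/Q(i))
  i=0: (5/8) × log₂((5/8)/(7/8)) = (5/8) × log₂(5/7) = -0.3034
  i=1: (3/8) × log₂((3/8)/(1/8)) = (3/8) × log₂(3) = 0.5944
D(P||Q) = -0.3034 + 0.5944
  = 0.2910 bits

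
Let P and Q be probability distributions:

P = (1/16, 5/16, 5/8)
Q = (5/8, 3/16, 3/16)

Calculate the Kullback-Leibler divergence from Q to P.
D(P||Q) = Σ P(i) log₂(P(i)/Q(i))
  i=0: (1/16) × log₂((1/16)/(5/8)) = (1/16) × log₂(1/10) = -0.2076
  i=1: (5/16) × log₂((5/16)/(3/16)) = (5/16) × log₂(5/3) = 0.2303
  i=2: (5/8) × log₂((5/8)/(3/16)) = (5/8) × log₂(10/3) = 1.0856
D(P||Q) = -0.2076 + 0.2303 + 1.0856
  = 1.1083 bits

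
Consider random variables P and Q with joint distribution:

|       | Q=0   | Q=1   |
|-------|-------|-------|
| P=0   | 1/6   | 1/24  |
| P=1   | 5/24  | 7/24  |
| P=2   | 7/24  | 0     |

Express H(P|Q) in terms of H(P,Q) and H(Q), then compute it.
H(P|Q) = H(P,Q) - H(Q)

Marginal P(Q) (column sums):
  P(Q=0) = 1/6 + 5/24 + 7/24 = 2/3
  P(Q=1) = 1/24 + 7/24 + 0 = 1/3

H(P,Q) = -[(1/6)·log₂(1/6) + (1/24)·log₂(1/24) + (5/24)·log₂(5/24) + (7/24)·log₂(7/24) + (7/24)·log₂(7/24)]
  = 0.4308 + 0.1910 + 0.4715 + 0.5185 + 0.5185
  = 2.1303 bits
H(Q) = -[(2/3)·log₂(2/3) + (1/3)·log₂(1/3)]
  = 0.3900 + 0.5283
  = 0.9183 bits

H(P|Q) = 2.1303 - 0.9183 = 1.2120 bits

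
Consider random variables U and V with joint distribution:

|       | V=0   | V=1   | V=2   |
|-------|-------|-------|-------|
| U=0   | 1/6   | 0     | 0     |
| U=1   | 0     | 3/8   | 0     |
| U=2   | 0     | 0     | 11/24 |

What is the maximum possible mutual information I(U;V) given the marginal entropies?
The upper bound on mutual information is I(U;V) ≤ min(H(U), H(V)).

Marginal P(U) (row sums):
  P(U=0) = 1/6 + 0 + 0 = 1/6
  P(U=1) = 0 + 3/8 + 0 = 3/8
  P(U=2) = 0 + 0 + 11/24 = 11/24
Marginal P(V) (column sums):
  P(V=0) = 1/6 + 0 + 0 = 1/6
  P(V=1) = 0 + 3/8 + 0 = 3/8
  P(V=2) = 0 + 0 + 11/24 = 11/24

H(U) = -[(1/6)·log₂(1/6) + (3/8)·log₂(3/8) + (11/24)·log₂(11/24)]
  = 0.4308 + 0.5306 + 0.5159
  = 1.4773 bits
H(V) = -[(1/6)·log₂(1/6) + (3/8)·log₂(3/8) + (11/24)·log₂(11/24)]
  = 0.4308 + 0.5306 + 0.5159
  = 1.4773 bits

Maximum possible I(U;V) = min(1.4773, 1.4773) = 1.4773 bits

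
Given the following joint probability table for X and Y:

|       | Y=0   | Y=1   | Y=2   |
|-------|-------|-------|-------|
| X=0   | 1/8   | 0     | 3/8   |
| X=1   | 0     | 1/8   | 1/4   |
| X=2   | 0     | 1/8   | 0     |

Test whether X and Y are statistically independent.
Marginal P(X) (row sums):
  P(X=0) = 1/8 + 0 + 3/8 = 1/2
  P(X=1) = 0 + 1/8 + 1/4 = 3/8
  P(X=2) = 0 + 1/8 + 0 = 1/8
Marginal P(Y) (column sums):
  P(Y=0) = 1/8 + 0 + 0 = 1/8
  P(Y=1) = 0 + 1/8 + 1/8 = 1/4
  P(Y=2) = 3/8 + 1/4 + 0 = 5/8

X and Y are independent iff P(X=i,Y=j) = P(X=i)·P(Y=j) for every cell.
  P(X=0)·P(Y=0) = 1/2 × 1/8 = 1/16, but P(X=0,Y=0) = 1/8 ✗

No, X and Y are not independent. Quantitatively, I(X;Y) > 0:

H(X) = -[(1/2)·log₂(1/2) + (3/8)·log₂(3/8) + (1/8)·log₂(1/8)]
  = 0.5000 + 0.5306 + 0.3750
  = 1.4056 bits
H(Y) = -[(1/8)·log₂(1/8) + (1/4)·log₂(1/4) + (5/8)·log₂(5/8)]
  = 0.3750 + 0.5000 + 0.4238
  = 1.2988 bits
H(X,Y) = -[(1/8)·log₂(1/8) + (3/8)·log₂(3/8) + (1/8)·log₂(1/8) + (1/4)·log₂(1/4) + (1/8)·log₂(1/8)]
  = 0.3750 + 0.5306 + 0.3750 + 0.5000 + 0.3750
  = 2.1556 bits
I(X;Y) = H(X) + H(Y) - H(X,Y) = 1.4056 + 1.2988 - 2.1556 = 0.5488 bits > 0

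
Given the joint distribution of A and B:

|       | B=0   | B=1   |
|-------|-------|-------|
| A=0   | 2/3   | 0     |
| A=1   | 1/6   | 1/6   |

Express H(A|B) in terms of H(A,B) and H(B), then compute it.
H(A|B) = H(A,B) - H(B)

Marginal P(B) (column sums):
  P(B=0) = 2/3 + 1/6 = 5/6
  P(B=1) = 0 + 1/6 = 1/6

H(A,B) = -[(2/3)·log₂(2/3) + (1/6)·log₂(1/6) + (1/6)·log₂(1/6)]
  = 0.3900 + 0.4308 + 0.4308
  = 1.2516 bits
H(B) = -[(5/6)·log₂(5/6) + (1/6)·log₂(1/6)]
  = 0.2192 + 0.4308
  = 0.6500 bits

H(A|B) = 1.2516 - 0.6500 = 0.6016 bits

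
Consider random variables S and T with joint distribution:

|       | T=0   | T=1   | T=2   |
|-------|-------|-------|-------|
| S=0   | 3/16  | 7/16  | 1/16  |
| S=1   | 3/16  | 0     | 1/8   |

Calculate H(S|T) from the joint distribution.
Marginal P(T) (column sums):
  P(T=0) = 3/16 + 3/16 = 3/8
  P(T=1) = 7/16 + 0 = 7/16
  P(T=2) = 1/16 + 1/8 = 3/16

H(S|T) = -Σ P(S,T)·log₂ P(S|T), where P(S|T) = P(S,T) / P(T)
  (cells with P(S,T) = 0 contribute 0)
  (S=0,T=0): P(S|T) = (3/16)/(3/8) = 1/2;  -(3/16)·log₂(1/2) = 0.1875
  (S=0,T=1): P(S|T) = (7/16)/(7/16) = 1;  -(7/16)·log₂(1) = 0.0000
  (S=0,T=2): P(S|T) = (1/16)/(3/16) = 1/3;  -(1/16)·log₂(1/3) = 0.0991
  (S=1,T=0): P(S|T) = (3/16)/(3/8) = 1/2;  -(3/16)·log₂(1/2) = 0.1875
  (S=1,T=2): P(S|T) = (1/8)/(3/16) = 2/3;  -(1/8)·log₂(2/3) = 0.0731
H(S|T) = 0.1875 + 0.0000 + 0.0991 + 0.1875 + 0.0731
  = 0.5472 bits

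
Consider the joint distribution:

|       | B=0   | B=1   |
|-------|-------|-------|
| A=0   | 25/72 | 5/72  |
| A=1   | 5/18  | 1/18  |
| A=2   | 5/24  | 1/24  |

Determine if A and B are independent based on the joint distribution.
Marginal P(A) (row sums):
  P(A=0) = 25/72 + 5/72 = 5/12
  P(A=1) = 5/18 + 1/18 = 1/3
  P(A=2) = 5/24 + 1/24 = 1/4
Marginal P(B) (column sums):
  P(B=0) = 25/72 + 5/18 + 5/24 = 5/6
  P(B=1) = 5/72 + 1/18 + 1/24 = 1/6

A and B are independent iff P(A=i,B=j) = P(A=i)·P(B=j) for every cell.
  P(A=0)·P(B=0) = 5/12 × 5/6 = 25/72 = P(A=0,B=0) ✓
  P(A=0)·P(B=1) = 5/12 × 1/6 = 5/72 = P(A=0,B=1) ✓
  P(A=1)·P(B=0) = 1/3 × 5/6 = 5/18 = P(A=1,B=0) ✓
  P(A=1)·P(B=1) = 1/3 × 1/6 = 1/18 = P(A=1,B=1) ✓
  P(A=2)·P(B=0) = 1/4 × 5/6 = 5/24 = P(A=2,B=0) ✓
  P(A=2)·P(B=1) = 1/4 × 1/6 = 1/24 = P(A=2,B=1) ✓

Yes, A and B are independent: every cell factors, so I(A;B) = 0 bits.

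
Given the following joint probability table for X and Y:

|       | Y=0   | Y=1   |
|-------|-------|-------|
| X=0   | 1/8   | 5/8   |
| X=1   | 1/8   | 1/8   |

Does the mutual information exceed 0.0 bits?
Marginal P(X) (row sums):
  P(X=0) = 1/8 + 5/8 = 3/4
  P(X=1) = 1/8 + 1/8 = 1/4
Marginal P(Y) (column sums):
  P(Y=0) = 1/8 + 1/8 = 1/4
  P(Y=1) = 5/8 + 1/8 = 3/4

H(X) = -[(3/4)·log₂(3/4) + (1/4)·log₂(1/4)]
  = 0.3113 + 0.5000
  = 0.8113 bits
H(Y) = -[(1/4)·log₂(1/4) + (3/4)·log₂(3/4)]
  = 0.5000 + 0.3113
  = 0.8113 bits
H(X,Y) = -[(1/8)·log₂(1/8) + (5/8)·log₂(5/8) + (1/8)·log₂(1/8) + (1/8)·log₂(1/8)]
  = 0.3750 + 0.4238 + 0.3750 + 0.3750
  = 1.5488 bits

I(X;Y) = H(X) + H(Y) - H(X,Y)
  = 0.8113 + 0.8113 - 1.5488
  = 0.0738 bits

Yes. I(X;Y) = 0.0738 bits, which is > 0.0 bits.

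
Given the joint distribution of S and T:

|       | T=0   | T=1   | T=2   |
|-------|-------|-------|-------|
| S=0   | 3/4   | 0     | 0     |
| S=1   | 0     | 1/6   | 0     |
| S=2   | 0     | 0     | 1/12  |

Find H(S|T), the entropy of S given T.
Marginal P(T) (column sums):
  P(T=0) = 3/4 + 0 + 0 = 3/4
  P(T=1) = 0 + 1/6 + 0 = 1/6
  P(T=2) = 0 + 0 + 1/12 = 1/12

H(S|T) = -Σ P(S,T)·log₂ P(S|T), where P(S|T) = P(S,T) / P(T)
  (cells with P(S,T) = 0 contribute 0)
  (S=0,T=0): P(S|T) = (3/4)/(3/4) = 1;  -(3/4)·log₂(1) = 0.0000
  (S=1,T=1): P(S|T) = (1/6)/(1/6) = 1;  -(1/6)·log₂(1) = 0.0000
  (S=2,T=2): P(S|T) = (1/12)/(1/12) = 1;  -(1/12)·log₂(1) = 0.0000
H(S|T) = 0.0000 + 0.0000 + 0.0000
  = 0.0000 bits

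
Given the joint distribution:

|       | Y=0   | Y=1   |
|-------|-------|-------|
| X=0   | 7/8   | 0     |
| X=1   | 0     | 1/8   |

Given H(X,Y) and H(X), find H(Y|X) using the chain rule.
From the chain rule: H(X,Y) = H(X) + H(Y|X)
Therefore: H(Y|X) = H(X,Y) - H(X)

H(X,Y) = -[(7/8)·log₂(7/8) + (1/8)·log₂(1/8)]
  = 0.1686 + 0.3750
  = 0.5436 bits
Marginal P(X) (row sums):
  P(X=0) = 7/8 + 0 = 7/8
  P(X=1) = 0 + 1/8 = 1/8
H(X) = -[(7/8)·log₂(7/8) + (1/8)·log₂(1/8)]
  = 0.1686 + 0.3750
  = 0.5436 bits

H(Y|X) = 0.5436 - 0.5436 = 0.0000 bits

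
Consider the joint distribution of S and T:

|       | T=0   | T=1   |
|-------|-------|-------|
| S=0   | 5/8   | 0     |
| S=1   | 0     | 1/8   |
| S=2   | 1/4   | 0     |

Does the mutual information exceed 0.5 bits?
Marginal P(S) (row sums):
  P(S=0) = 5/8 + 0 = 5/8
  P(S=1) = 0 + 1/8 = 1/8
  P(S=2) = 1/4 + 0 = 1/4
Marginal P(T) (column sums):
  P(T=0) = 5/8 + 0 + 1/4 = 7/8
  P(T=1) = 0 + 1/8 + 0 = 1/8

H(S) = -[(5/8)·log₂(5/8) + (1/8)·log₂(1/8) + (1/4)·log₂(1/4)]
  = 0.4238 + 0.3750 + 0.5000
  = 1.2988 bits
H(T) = -[(7/8)·log₂(7/8) + (1/8)·log₂(1/8)]
  = 0.1686 + 0.3750
  = 0.5436 bits
H(S,T) = -[(5/8)·log₂(5/8) + (1/8)·log₂(1/8) + (1/4)·log₂(1/4)]
  = 0.4238 + 0.3750 + 0.5000
  = 1.2988 bits

I(S;T) = H(S) + H(T) - H(S,T)
  = 1.2988 + 0.5436 - 1.2988
  = 0.5436 bits

Yes. I(S;T) = 0.5436 bits, which is > 0.5 bits.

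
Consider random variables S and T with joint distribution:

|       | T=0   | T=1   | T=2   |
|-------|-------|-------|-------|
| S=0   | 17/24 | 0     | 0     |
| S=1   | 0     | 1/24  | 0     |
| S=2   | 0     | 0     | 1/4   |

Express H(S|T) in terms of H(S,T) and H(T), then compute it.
H(S|T) = H(S,T) - H(T)

Marginal P(T) (column sums):
  P(T=0) = 17/24 + 0 + 0 = 17/24
  P(T=1) = 0 + 1/24 + 0 = 1/24
  P(T=2) = 0 + 0 + 1/4 = 1/4

H(S,T) = -[(17/24)·log₂(17/24) + (1/24)·log₂(1/24) + (1/4)·log₂(1/4)]
  = 0.3524 + 0.1910 + 0.5000
  = 1.0434 bits
H(T) = -[(17/24)·log₂(17/24) + (1/24)·log₂(1/24) + (1/4)·log₂(1/4)]
  = 0.3524 + 0.1910 + 0.5000
  = 1.0434 bits

H(S|T) = 1.0434 - 1.0434 = 0.0000 bits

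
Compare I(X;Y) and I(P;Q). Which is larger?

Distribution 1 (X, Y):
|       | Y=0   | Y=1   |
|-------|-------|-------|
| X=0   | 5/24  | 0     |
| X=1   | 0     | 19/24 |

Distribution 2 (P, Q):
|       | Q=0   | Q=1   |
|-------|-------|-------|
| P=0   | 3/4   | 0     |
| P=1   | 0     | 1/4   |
Distribution 1 (X, Y):
Marginal P(X) (row sums):
  P(X=0) = 5/24 + 0 = 5/24
  P(X=1) = 0 + 19/24 = 19/24
Marginal P(Y) (column sums):
  P(Y=0) = 5/24 + 0 = 5/24
  P(Y=1) = 0 + 19/24 = 19/24

H(X) = -[(5/24)·log₂(5/24) + (19/24)·log₂(19/24)]
  = 0.4715 + 0.2668
  = 0.7383 bits
H(Y) = -[(5/24)·log₂(5/24) + (19/24)·log₂(19/24)]
  = 0.4715 + 0.2668
  = 0.7383 bits
H(X,Y) = -[(5/24)·log₂(5/24) + (19/24)·log₂(19/24)]
  = 0.4715 + 0.2668
  = 0.7383 bits

I(X;Y) = H(X) + H(Y) - H(X,Y)
  = 0.7383 + 0.7383 - 0.7383
  = 0.7383 bits

Distribution 2 (P, Q):
Marginal P(P) (row sums):
  P(P=0) = 3/4 + 0 = 3/4
  P(P=1) = 0 + 1/4 = 1/4
Marginal P(Q) (column sums):
  P(Q=0) = 3/4 + 0 = 3/4
  P(Q=1) = 0 + 1/4 = 1/4

H(P) = -[(3/4)·log₂(3/4) + (1/4)·log₂(1/4)]
  = 0.3113 + 0.5000
  = 0.8113 bits
H(Q) = -[(3/4)·log₂(3/4) + (1/4)·log₂(1/4)]
  = 0.3113 + 0.5000
  = 0.8113 bits
H(P,Q) = -[(3/4)·log₂(3/4) + (1/4)·log₂(1/4)]
  = 0.3113 + 0.5000
  = 0.8113 bits

I(P;Q) = H(P) + H(Q) - H(P,Q)
  = 0.8113 + 0.8113 - 0.8113
  = 0.8113 bits

I(P;Q) = 0.8113 bits > I(X;Y) = 0.7383 bits, so (P, Q) has the higher mutual information (stronger dependence).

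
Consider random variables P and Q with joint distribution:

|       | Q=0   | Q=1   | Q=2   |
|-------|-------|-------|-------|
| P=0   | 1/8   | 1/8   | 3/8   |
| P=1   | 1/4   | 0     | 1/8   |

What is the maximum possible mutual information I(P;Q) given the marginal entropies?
The upper bound on mutual information is I(P;Q) ≤ min(H(P), H(Q)).

Marginal P(P) (row sums):
  P(P=0) = 1/8 + 1/8 + 3/8 = 5/8
  P(P=1) = 1/4 + 0 + 1/8 = 3/8
Marginal P(Q) (column sums):
  P(Q=0) = 1/8 + 1/4 = 3/8
  P(Q=1) = 1/8 + 0 = 1/8
  P(Q=2) = 3/8 + 1/8 = 1/2

H(P) = -[(5/8)·log₂(5/8) + (3/8)·log₂(3/8)]
  = 0.4238 + 0.5306
  = 0.9544 bits
H(Q) = -[(3/8)·log₂(3/8) + (1/8)·log₂(1/8) + (1/2)·log₂(1/2)]
  = 0.5306 + 0.3750 + 0.5000
  = 1.4056 bits

Maximum possible I(P;Q) = min(0.9544, 1.4056) = 0.9544 bits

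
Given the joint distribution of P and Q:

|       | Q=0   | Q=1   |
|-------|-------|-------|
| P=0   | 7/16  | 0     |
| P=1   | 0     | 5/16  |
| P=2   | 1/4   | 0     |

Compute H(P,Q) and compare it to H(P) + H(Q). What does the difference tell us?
Marginal P(P) (row sums):
  P(P=0) = 7/16 + 0 = 7/16
  P(P=1) = 0 + 5/16 = 5/16
  P(P=2) = 1/4 + 0 = 1/4
Marginal P(Q) (column sums):
  P(Q=0) = 7/16 + 0 + 1/4 = 11/16
  P(Q=1) = 0 + 5/16 + 0 = 5/16

H(P,Q) = -[(7/16)·log₂(7/16) + (5/16)·log₂(5/16) + (1/4)·log₂(1/4)]
  = 0.5218 + 0.5244 + 0.5000
  = 1.5462 bits
H(P) = -[(7/16)·log₂(7/16) + (5/16)·log₂(5/16) + (1/4)·log₂(1/4)]
  = 0.5218 + 0.5244 + 0.5000
  = 1.5462 bits
H(Q) = -[(11/16)·log₂(11/16) + (5/16)·log₂(5/16)]
  = 0.3716 + 0.5244
  = 0.8960 bits

H(P) + H(Q) = 1.5462 + 0.8960 = 2.4422 bits
Difference: H(P) + H(Q) - H(P,Q) = 2.4422 - 1.5462 = 0.8960 bits = I(P;Q)

The difference is the mutual information; it is positive here, so P and Q are dependent (knowing one reduces uncertainty about the other by 0.8960 bits).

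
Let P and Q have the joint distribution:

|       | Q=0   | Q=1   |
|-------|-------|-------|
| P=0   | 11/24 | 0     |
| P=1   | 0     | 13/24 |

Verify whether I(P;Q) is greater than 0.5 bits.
Marginal P(P) (row sums):
  P(P=0) = 11/24 + 0 = 11/24
  P(P=1) = 0 + 13/24 = 13/24
Marginal P(Q) (column sums):
  P(Q=0) = 11/24 + 0 = 11/24
  P(Q=1) = 0 + 13/24 = 13/24

H(P) = -[(11/24)·log₂(11/24) + (13/24)·log₂(13/24)]
  = 0.5159 + 0.4791
  = 0.9950 bits
H(Q) = -[(11/24)·log₂(11/24) + (13/24)·log₂(13/24)]
  = 0.5159 + 0.4791
  = 0.9950 bits
H(P,Q) = -[(11/24)·log₂(11/24) + (13/24)·log₂(13/24)]
  = 0.5159 + 0.4791
  = 0.9950 bits

I(P;Q) = H(P) + H(Q) - H(P,Q)
  = 0.9950 + 0.9950 - 0.9950
  = 0.9950 bits

Yes. I(P;Q) = 0.9950 bits, which is > 0.5 bits.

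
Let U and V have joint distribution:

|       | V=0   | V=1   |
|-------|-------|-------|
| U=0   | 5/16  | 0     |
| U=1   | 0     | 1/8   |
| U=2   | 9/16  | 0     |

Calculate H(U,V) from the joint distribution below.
H(U,V) = -Σ P(U,V) log₂ P(U,V), summed over the non-zero cells:
H(U,V) = -[(5/16)·log₂(5/16) + (1/8)·log₂(1/8) + (9/16)·log₂(9/16)]
  = 0.5244 + 0.3750 + 0.4669
  = 1.3663 bits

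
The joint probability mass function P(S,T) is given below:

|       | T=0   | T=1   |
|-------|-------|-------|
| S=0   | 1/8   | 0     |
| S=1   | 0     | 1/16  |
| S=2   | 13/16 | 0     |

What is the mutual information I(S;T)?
Marginal P(S) (row sums):
  P(S=0) = 1/8 + 0 = 1/8
  P(S=1) = 0 + 1/16 = 1/16
  P(S=2) = 13/16 + 0 = 13/16
Marginal P(T) (column sums):
  P(T=0) = 1/8 + 0 + 13/16 = 15/16
  P(T=1) = 0 + 1/16 + 0 = 1/16

H(S) = -[(1/8)·log₂(1/8) + (1/16)·log₂(1/16) + (13/16)·log₂(13/16)]
  = 0.3750 + 0.2500 + 0.2434
  = 0.8684 bits
H(T) = -[(15/16)·log₂(15/16) + (1/16)·log₂(1/16)]
  = 0.0873 + 0.2500
  = 0.3373 bits
H(S,T) = -[(1/8)·log₂(1/8) + (1/16)·log₂(1/16) + (13/16)·log₂(13/16)]
  = 0.3750 + 0.2500 + 0.2434
  = 0.8684 bits

I(S;T) = H(S) + H(T) - H(S,T)
  = 0.8684 + 0.3373 - 0.8684
  = 0.3373 bits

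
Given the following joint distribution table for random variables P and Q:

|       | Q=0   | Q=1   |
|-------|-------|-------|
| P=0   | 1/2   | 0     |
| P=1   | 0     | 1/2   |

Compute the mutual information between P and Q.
Marginal P(P) (row sums):
  P(P=0) = 1/2 + 0 = 1/2
  P(P=1) = 0 + 1/2 = 1/2
Marginal P(Q) (column sums):
  P(Q=0) = 1/2 + 0 = 1/2
  P(Q=1) = 0 + 1/2 = 1/2

H(P) = -[(1/2)·log₂(1/2) + (1/2)·log₂(1/2)]
  = 0.5000 + 0.5000
  = 1.0000 bits
H(Q) = -[(1/2)·log₂(1/2) + (1/2)·log₂(1/2)]
  = 0.5000 + 0.5000
  = 1.0000 bits
H(P,Q) = -[(1/2)·log₂(1/2) + (1/2)·log₂(1/2)]
  = 0.5000 + 0.5000
  = 1.0000 bits

I(P;Q) = H(P) + H(Q) - H(P,Q)
  = 1.0000 + 1.0000 - 1.0000
  = 1.0000 bits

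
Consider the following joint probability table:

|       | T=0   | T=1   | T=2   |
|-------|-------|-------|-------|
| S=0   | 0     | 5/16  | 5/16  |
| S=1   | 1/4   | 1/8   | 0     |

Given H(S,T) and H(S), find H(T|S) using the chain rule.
From the chain rule: H(S,T) = H(S) + H(T|S)
Therefore: H(T|S) = H(S,T) - H(S)

H(S,T) = -[(5/16)·log₂(5/16) + (5/16)·log₂(5/16) + (1/4)·log₂(1/4) + (1/8)·log₂(1/8)]
  = 0.5244 + 0.5244 + 0.5000 + 0.3750
  = 1.9238 bits
Marginal P(S) (row sums):
  P(S=0) = 0 + 5/16 + 5/16 = 5/8
  P(S=1) = 1/4 + 1/8 + 0 = 3/8
H(S) = -[(5/8)·log₂(5/8) + (3/8)·log₂(3/8)]
  = 0.4238 + 0.5306
  = 0.9544 bits

H(T|S) = 1.9238 - 0.9544 = 0.9694 bits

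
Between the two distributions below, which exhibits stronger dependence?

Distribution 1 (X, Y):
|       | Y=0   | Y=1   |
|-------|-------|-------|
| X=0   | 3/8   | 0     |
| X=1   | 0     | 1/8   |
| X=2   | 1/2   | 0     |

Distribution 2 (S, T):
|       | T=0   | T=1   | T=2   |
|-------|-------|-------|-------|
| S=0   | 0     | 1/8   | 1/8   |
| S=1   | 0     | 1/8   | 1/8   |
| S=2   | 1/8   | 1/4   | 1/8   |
Distribution 1 (X, Y):
Marginal P(X) (row sums):
  P(X=0) = 3/8 + 0 = 3/8
  P(X=1) = 0 + 1/8 = 1/8
  P(X=2) = 1/2 + 0 = 1/2
Marginal P(Y) (column sums):
  P(Y=0) = 3/8 + 0 + 1/2 = 7/8
  P(Y=1) = 0 + 1/8 + 0 = 1/8

H(X) = -[(3/8)·log₂(3/8) + (1/8)·log₂(1/8) + (1/2)·log₂(1/2)]
  = 0.5306 + 0.3750 + 0.5000
  = 1.4056 bits
H(Y) = -[(7/8)·log₂(7/8) + (1/8)·log₂(1/8)]
  = 0.1686 + 0.3750
  = 0.5436 bits
H(X,Y) = -[(3/8)·log₂(3/8) + (1/8)·log₂(1/8) + (1/2)·log₂(1/2)]
  = 0.5306 + 0.3750 + 0.5000
  = 1.4056 bits

I(X;Y) = H(X) + H(Y) - H(X,Y)
  = 1.4056 + 0.5436 - 1.4056
  = 0.5436 bits

Distribution 2 (S, T):
Marginal P(S) (row sums):
  P(S=0) = 0 + 1/8 + 1/8 = 1/4
  P(S=1) = 0 + 1/8 + 1/8 = 1/4
  P(S=2) = 1/8 + 1/4 + 1/8 = 1/2
Marginal P(T) (column sums):
  P(T=0) = 0 + 0 + 1/8 = 1/8
  P(T=1) = 1/8 + 1/8 + 1/4 = 1/2
  P(T=2) = 1/8 + 1/8 + 1/8 = 3/8

H(S) = -[(1/4)·log₂(1/4) + (1/4)·log₂(1/4) + (1/2)·log₂(1/2)]
  = 0.5000 + 0.5000 + 0.5000
  = 1.5000 bits
H(T) = -[(1/8)·log₂(1/8) + (1/2)·log₂(1/2) + (3/8)·log₂(3/8)]
  = 0.3750 + 0.5000 + 0.5306
  = 1.4056 bits
H(S,T) = -[(1/8)·log₂(1/8) + (1/8)·log₂(1/8) + (1/8)·log₂(1/8) + (1/8)·log₂(1/8) + (1/8)·log₂(1/8) + (1/4)·log₂(1/4) + (1/8)·log₂(1/8)]
  = 0.3750 + 0.3750 + 0.3750 + 0.3750 + 0.3750 + 0.5000 + 0.3750
  = 2.7500 bits

I(S;T) = H(S) + H(T) - H(S,T)
  = 1.5000 + 1.4056 - 2.7500
  = 0.1556 bits

I(X;Y) = 0.5436 bits > I(S;T) = 0.1556 bits, so (X, Y) has the higher mutual information (stronger dependence).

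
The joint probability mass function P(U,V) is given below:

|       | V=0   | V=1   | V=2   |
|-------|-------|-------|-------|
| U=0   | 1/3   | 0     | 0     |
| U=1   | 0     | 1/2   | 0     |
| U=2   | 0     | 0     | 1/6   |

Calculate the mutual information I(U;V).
Marginal P(U) (row sums):
  P(U=0) = 1/3 + 0 + 0 = 1/3
  P(U=1) = 0 + 1/2 + 0 = 1/2
  P(U=2) = 0 + 0 + 1/6 = 1/6
Marginal P(V) (column sums):
  P(V=0) = 1/3 + 0 + 0 = 1/3
  P(V=1) = 0 + 1/2 + 0 = 1/2
  P(V=2) = 0 + 0 + 1/6 = 1/6

H(U) = -[(1/3)·log₂(1/3) + (1/2)·log₂(1/2) + (1/6)·log₂(1/6)]
  = 0.5283 + 0.5000 + 0.4308
  = 1.4591 bits
H(V) = -[(1/3)·log₂(1/3) + (1/2)·log₂(1/2) + (1/6)·log₂(1/6)]
  = 0.5283 + 0.5000 + 0.4308
  = 1.4591 bits
H(U,V) = -[(1/3)·log₂(1/3) + (1/2)·log₂(1/2) + (1/6)·log₂(1/6)]
  = 0.5283 + 0.5000 + 0.4308
  = 1.4591 bits

I(U;V) = H(U) + H(V) - H(U,V)
  = 1.4591 + 1.4591 - 1.4591
  = 1.4591 bits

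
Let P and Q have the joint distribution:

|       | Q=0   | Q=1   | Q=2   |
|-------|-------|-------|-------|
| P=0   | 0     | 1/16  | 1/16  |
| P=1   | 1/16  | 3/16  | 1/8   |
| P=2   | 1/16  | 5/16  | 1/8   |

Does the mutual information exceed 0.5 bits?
Marginal P(P) (row sums):
  P(P=0) = 0 + 1/16 + 1/16 = 1/8
  P(P=1) = 1/16 + 3/16 + 1/8 = 3/8
  P(P=2) = 1/16 + 5/16 + 1/8 = 1/2
Marginal P(Q) (column sums):
  P(Q=0) = 0 + 1/16 + 1/16 = 1/8
  P(Q=1) = 1/16 + 3/16 + 5/16 = 9/16
  P(Q=2) = 1/16 + 1/8 + 1/8 = 5/16

H(P) = -[(1/8)·log₂(1/8) + (3/8)·log₂(3/8) + (1/2)·log₂(1/2)]
  = 0.3750 + 0.5306 + 0.5000
  = 1.4056 bits
H(Q) = -[(1/8)·log₂(1/8) + (9/16)·log₂(9/16) + (5/16)·log₂(5/16)]
  = 0.3750 + 0.4669 + 0.5244
  = 1.3663 bits
H(P,Q) = -[(1/16)·log₂(1/16) + (1/16)·log₂(1/16) + (1/16)·log₂(1/16) + (3/16)·log₂(3/16) + (1/8)·log₂(1/8) + (1/16)·log₂(1/16) + (5/16)·log₂(5/16) + (1/8)·log₂(1/8)]
  = 0.2500 + 0.2500 + 0.2500 + 0.4528 + 0.3750 + 0.2500 + 0.5244 + 0.3750
  = 2.7272 bits

I(P;Q) = H(P) + H(Q) - H(P,Q)
  = 1.4056 + 1.3663 - 2.7272
  = 0.0447 bits

No. I(P;Q) = 0.0447 bits, which is ≤ 0.5 bits.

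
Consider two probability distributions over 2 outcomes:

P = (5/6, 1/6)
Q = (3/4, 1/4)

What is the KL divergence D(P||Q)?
D(P||Q) = Σ P(i) log₂(P(i)/Q(i))
  i=0: (5/6) × log₂((5/6)/(3/4)) = (5/6) × log₂(10/9) = 0.1267
  i=1: (1/6) × log₂((1/6)/(1/4)) = (1/6) × log₂(2/3) = -0.0975
D(P||Q) = 0.1267 - 0.0975
  = 0.0292 bits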